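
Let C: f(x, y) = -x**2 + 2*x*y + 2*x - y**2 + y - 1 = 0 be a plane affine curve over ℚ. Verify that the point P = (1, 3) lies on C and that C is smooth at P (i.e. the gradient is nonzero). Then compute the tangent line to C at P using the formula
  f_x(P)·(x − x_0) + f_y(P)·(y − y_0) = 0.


Tangent line at P: 6*x - 3*y + 3 = 0.

Step 1: f(1, 3) = 0, so P lies on C.
Step 2: partial derivatives
  f_x(x, y) = -2*x + 2*y + 2, f_y(x, y) = 2*x - 2*y + 1.
  f_x(P) = 6, f_y(P) = -3 (gradient nonzero, so P is smooth).
Step 3: tangent line at P: 6·(x − 1) + -3·(y − 3) = 0.
Expanding: 6*x - 3*y + 3 = 0.


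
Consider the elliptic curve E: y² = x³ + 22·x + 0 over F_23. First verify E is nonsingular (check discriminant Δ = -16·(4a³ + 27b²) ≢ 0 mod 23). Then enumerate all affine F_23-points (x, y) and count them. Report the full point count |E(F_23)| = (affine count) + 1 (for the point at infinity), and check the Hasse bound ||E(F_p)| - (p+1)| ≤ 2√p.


Affine points = {(0, 0), (1, 0), (2, 11), (2, 12), (3, 1), (3, 22), (6, 7), (6, 16), (10, 1), (10, 22), (11, 3), (11, 20), (14, 4), (14, 19), (15, 5), (15, 18), (16, 3), (16, 20), (18, 8), (18, 15), (19, 3), (19, 20), (22, 0)}; affine count = 23; |E(F_23)| = 24.

Discriminant check: Δ ∝ 4a³ + 27b² = 4·22³ + 27·0² = 4·10648 + 27·0 ≡ 19 (mod 23). Nonzero ⇒ E is nonsingular.
For each x ∈ F_23, compute rhs = x³ + 22·x + 0 mod 23, then count y ∈ F_23 with y² ≡ rhs.
  x = 0: rhs = 0, matching y values: 0 (1 points).
  x = 1: rhs = 0, matching y values: 0 (1 points).
  x = 2: rhs = 6, matching y values: 11, 12 (2 points).
  x = 3: rhs = 1, matching y values: 1, 22 (2 points).
  x = 4: rhs = 14, matching y values: none (0 points).
  x = 5: rhs = 5, matching y values: none (0 points).
  x = 6: rhs = 3, matching y values: 7, 16 (2 points).
  x = 7: rhs = 14, matching y values: none (0 points).
  x = 8: rhs = 21, matching y values: none (0 points).
  x = 9: rhs = 7, matching y values: none (0 points).
  x = 10: rhs = 1, matching y values: 1, 22 (2 points).
  x = 11: rhs = 9, matching y values: 3, 20 (2 points).
  x = 12: rhs = 14, matching y values: none (0 points).
  x = 13: rhs = 22, matching y values: none (0 points).
  x = 14: rhs = 16, matching y values: 4, 19 (2 points).
  x = 15: rhs = 2, matching y values: 5, 18 (2 points).
  x = 16: rhs = 9, matching y values: 3, 20 (2 points).
  x = 17: rhs = 20, matching y values: none (0 points).
  x = 18: rhs = 18, matching y values: 8, 15 (2 points).
  x = 19: rhs = 9, matching y values: 3, 20 (2 points).
  x = 20: rhs = 22, matching y values: none (0 points).
  x = 21: rhs = 17, matching y values: none (0 points).
  x = 22: rhs = 0, matching y values: 0 (1 points).
Total affine count: 23.
Full point count |E(F_23)| = 23 + 1 = 24.
Hasse bound: |24 − (23+1)| = |0| = 0 ≤ 2√23 ≈ 9.5917 ✓.


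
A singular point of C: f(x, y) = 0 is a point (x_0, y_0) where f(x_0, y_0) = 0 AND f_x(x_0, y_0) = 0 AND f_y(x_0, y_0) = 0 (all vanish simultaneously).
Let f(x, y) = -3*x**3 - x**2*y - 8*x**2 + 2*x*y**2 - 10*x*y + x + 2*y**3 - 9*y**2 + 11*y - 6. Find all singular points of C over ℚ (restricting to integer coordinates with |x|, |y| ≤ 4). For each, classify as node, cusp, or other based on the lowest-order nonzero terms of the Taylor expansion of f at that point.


Singular points: {(-1, 2)}; classification: node.

Compute partial derivatives:
  f_x = -9*x**2 - 2*x*y - 16*x + 2*y**2 - 10*y + 1.
  f_y = -x**2 + 4*x*y - 10*x + 6*y**2 - 18*y + 11.
Scan x_0 ∈ {−4, ..., 4}. For each x_0, f_y(x_0, y) is a polynomial in y; find its integer roots y ∈ {−4, ..., 4}, then test f_x and f at those candidates.
  x = -4: f_y(-4, y) = 6*y**2 - 34*y + 35; no integer root y with |y| ≤ 4.
  x = -3: f_y(-3, y) = 6*y**2 - 30*y + 32; no integer root y with |y| ≤ 4.
  x = -2: f_y(-2, y) = 6*y**2 - 26*y + 27; no integer root y with |y| ≤ 4.
  x = -1: f_y(-1, y) = 6*y**2 - 22*y + 20; vanishes at y ∈ {2}. (-1, 2): f_x = 0, f = 0 — SINGULAR.
  x = 0: f_y(0, y) = 6*y**2 - 18*y + 11; no integer root y with |y| ≤ 4.
  x = 1: f_y(1, y) = 6*y**2 - 14*y; vanishes at y ∈ {0}. (1, 0): f_x = -24 ≠ 0.
  x = 2: f_y(2, y) = 6*y**2 - 10*y - 13; no integer root y with |y| ≤ 4.
  x = 3: f_y(3, y) = 6*y**2 - 6*y - 28; no integer root y with |y| ≤ 4.
  x = 4: f_y(4, y) = 6*y**2 - 2*y - 45; no integer root y with |y| ≤ 4.
Only singular point on the grid: (-1, 2).
Classify: substitute x = -1 + u, y = 2 + v and expand: f = -3*u**3 - u**2*v - u**2 + 2*u*v**2 + 2*v**3 + v**2.
No constant or linear terms (consistent with a singular point). Quadratic part: -u**2 + v**2. Cubic part: -3*u**3 - u**2*v + 2*u*v**2 + 2*v**3.
The quadratic part v**2 - u**2 = (v − u)(v + u) splits into two distinct linear factors, so there are two distinct tangent lines y − 2 = ±(x − -1) — this is a node (ordinary double point).
Classification: node.


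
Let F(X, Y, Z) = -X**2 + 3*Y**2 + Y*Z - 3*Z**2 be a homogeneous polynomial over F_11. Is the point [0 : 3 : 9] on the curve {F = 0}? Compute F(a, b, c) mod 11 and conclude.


F(0,3,9) ≡ 9 (mod 11); P is NOT on the curve.

Evaluate F(0, 3, 9) term-by-term (mod 11).
  -X**2 ↦ -1·0·1·1 = 0
  3*Y**2 ↦ 3·1·9·1 = 27
  Y*Z ↦ 1·1·3·9 = 27
  -3*Z**2 ↦ -3·1·1·81 = -243
Sum: F(0, 3, 9) = (0) + (27) + (27) + (-243) = -189.
Reducing mod 11: -189 ≡ 9 (mod 11).
Since F(a, b, c) ≡ 9 ≠ 0 (mod 11), P does NOT lie on the curve.


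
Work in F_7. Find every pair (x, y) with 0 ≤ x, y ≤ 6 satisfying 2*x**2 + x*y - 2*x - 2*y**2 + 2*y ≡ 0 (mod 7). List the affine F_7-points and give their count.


Affine F_7-points: {(0, 0), (0, 1), (1, 0), (1, 5), (3, 2), (3, 4), (4, 1), (4, 2)}; count = 8.

For each of the 49 pairs (x, y) ∈ F_7², evaluate f(x, y) mod 7. Record the zeros.
  x = 0: [0↦0, 1↦0, 2↦3, 3↦2, 4↦4, 5↦2, 6↦3]  zeros at y ∈ {0, 1}
  x = 1: [0↦0, 1↦1, 2↦5, 3↦5, 4↦1, 5↦0, 6↦2]  zeros at y ∈ {0, 5}
  x = 2: [0↦4, 1↦6, 2↦4, 3↦5, 4↦2, 5↦2, 6↦5]  zeros at y ∈ ∅
  x = 3: [0↦5, 1↦1, 2↦0, 3↦2, 4↦0, 5↦1, 6↦5]  zeros at y ∈ {2, 4}
  x = 4: [0↦3, 1↦0, 2↦0, 3↦3, 4↦2, 5↦4, 6↦2]  zeros at y ∈ {1, 2}
  x = 5: [0↦5, 1↦3, 2↦4, 3↦1, 4↦1, 5↦4, 6↦3]  zeros at y ∈ ∅
  x = 6: [0↦4, 1↦3, 2↦5, 3↦3, 4↦4, 5↦1, 6↦1]  zeros at y ∈ ∅
Collecting zeros: affine points = {(0, 0), (0, 1), (1, 0), (1, 5), (3, 2), (3, 4), (4, 1), (4, 2)}.
Total count |C(F_7)_aff| = 8.


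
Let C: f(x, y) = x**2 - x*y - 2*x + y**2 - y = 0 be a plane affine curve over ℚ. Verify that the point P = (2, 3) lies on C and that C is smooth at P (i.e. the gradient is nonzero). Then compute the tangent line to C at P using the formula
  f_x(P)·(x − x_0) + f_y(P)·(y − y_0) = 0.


Tangent line at P: -x + 3*y - 7 = 0.

Step 1: f(2, 3) = 0, so P lies on C.
Step 2: partial derivatives
  f_x(x, y) = 2*x - y - 2, f_y(x, y) = -x + 2*y - 1.
  f_x(P) = -1, f_y(P) = 3 (gradient nonzero, so P is smooth).
Step 3: tangent line at P: -1·(x − 2) + 3·(y − 3) = 0.
Expanding: -x + 3*y - 7 = 0.


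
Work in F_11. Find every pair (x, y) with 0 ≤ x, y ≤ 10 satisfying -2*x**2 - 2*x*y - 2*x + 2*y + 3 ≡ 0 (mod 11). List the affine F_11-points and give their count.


Affine F_11-points: {(0, 4), (2, 1), (3, 3), (4, 3), (5, 8), (6, 4), (7, 1), (8, 8), (9, 2), (10, 2)}; count = 10.

For each of the 121 pairs (x, y) ∈ F_11², evaluate f(x, y) mod 11. Record the zeros.
  x = 0: [0↦3, 1↦5, 2↦7, 3↦9, 4↦0, 5↦2, 6↦4, 7↦6, 8↦8, 9↦10, 10↦1]  zeros at y ∈ {4}
  x = 1: [0↦10, 1↦10, 2↦10, 3↦10, 4↦10, 5↦10, 6↦10, 7↦10, 8↦10, 9↦10, 10↦10]  zeros at y ∈ ∅
  x = 2: [0↦2, 1↦0, 2↦9, 3↦7, 4↦5, 5↦3, 6↦1, 7↦10, 8↦8, 9↦6, 10↦4]  zeros at y ∈ {1}
  x = 3: [0↦1, 1↦8, 2↦4, 3↦0, 4↦7, 5↦3, 6↦10, 7↦6, 8↦2, 9↦9, 10↦5]  zeros at y ∈ {3}
  x = 4: [0↦7, 1↦1, 2↦6, 3↦0, 4↦5, 5↦10, 6↦4, 7↦9, 8↦3, 9↦8, 10↦2]  zeros at y ∈ {3}
  x = 5: [0↦9, 1↦1, 2↦4, 3↦7, 4↦10, 5↦2, 6↦5, 7↦8, 8↦0, 9↦3, 10↦6]  zeros at y ∈ {8}
  x = 6: [0↦7, 1↦8, 2↦9, 3↦10, 4↦0, 5↦1, 6↦2, 7↦3, 8↦4, 9↦5, 10↦6]  zeros at y ∈ {4}
  x = 7: [0↦1, 1↦0, 2↦10, 3↦9, 4↦8, 5↦7, 6↦6, 7↦5, 8↦4, 9↦3, 10↦2]  zeros at y ∈ {1}
  x = 8: [0↦2, 1↦10, 2↦7, 3↦4, 4↦1, 5↦9, 6↦6, 7↦3, 8↦0, 9↦8, 10↦5]  zeros at y ∈ {8}
  x = 9: [0↦10, 1↦5, 2↦0, 3↦6, 4↦1, 5↦7, 6↦2, 7↦8, 8↦3, 9↦9, 10↦4]  zeros at y ∈ {2}
  x = 10: [0↦3, 1↦7, 2↦0, 3↦4, 4↦8, 5↦1, 6↦5, 7↦9, 8↦2, 9↦6, 10↦10]  zeros at y ∈ {2}
Collecting zeros: affine points = {(0, 4), (2, 1), (3, 3), (4, 3), (5, 8), (6, 4), (7, 1), (8, 8), (9, 2), (10, 2)}.
Total count |C(F_11)_aff| = 10.


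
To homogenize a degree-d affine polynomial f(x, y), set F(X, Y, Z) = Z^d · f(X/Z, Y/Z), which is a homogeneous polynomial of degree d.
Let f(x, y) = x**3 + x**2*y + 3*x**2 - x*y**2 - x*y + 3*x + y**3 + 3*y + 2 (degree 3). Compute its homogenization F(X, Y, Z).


F(X, Y, Z) = X**3 + X**2*Y + 3*X**2*Z - X*Y**2 - X*Y*Z + 3*X*Z**2 + Y**3 + 3*Y*Z**2 + 2*Z**3

deg(f) = 3.
Substitute x = X/Z, y = Y/Z into f, then multiply by Z^3.
  monomial 1·x^3·y^0 ↦ 1·X^3·Y^0·Z^0.
  monomial 1·x^2·y^1 ↦ 1·X^2·Y^1·Z^0.
  monomial 3·x^2·y^0 ↦ 3·X^2·Y^0·Z^1.
  monomial -1·x^1·y^2 ↦ -1·X^1·Y^2·Z^0.
  monomial -1·x^1·y^1 ↦ -1·X^1·Y^1·Z^1.
  monomial 3·x^1·y^0 ↦ 3·X^1·Y^0·Z^2.
  monomial 1·x^0·y^3 ↦ 1·X^0·Y^3·Z^0.
  monomial 3·x^0·y^1 ↦ 3·X^0·Y^1·Z^2.
  monomial 2·x^0·y^0 ↦ 2·X^0·Y^0·Z^3.
Collecting: F(X, Y, Z) = X**3 + X**2*Y + 3*X**2*Z - X*Y**2 - X*Y*Z + 3*X*Z**2 + Y**3 + 3*Y*Z**2 + 2*Z**3.


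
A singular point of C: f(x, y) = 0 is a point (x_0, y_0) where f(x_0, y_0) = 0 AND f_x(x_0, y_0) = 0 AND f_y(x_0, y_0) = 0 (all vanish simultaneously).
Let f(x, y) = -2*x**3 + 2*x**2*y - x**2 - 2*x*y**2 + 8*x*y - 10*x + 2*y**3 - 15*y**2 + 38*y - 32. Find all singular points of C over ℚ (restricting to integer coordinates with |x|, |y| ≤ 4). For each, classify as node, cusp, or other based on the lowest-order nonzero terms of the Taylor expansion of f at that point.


Singular points: {(1, 3)}; classification: node.

Compute partial derivatives:
  f_x = -6*x**2 + 4*x*y - 2*x - 2*y**2 + 8*y - 10.
  f_y = 2*x**2 - 4*x*y + 8*x + 6*y**2 - 30*y + 38.
Scan x_0 ∈ {−4, ..., 4}. For each x_0, f_y(x_0, y) is a polynomial in y; find its integer roots y ∈ {−4, ..., 4}, then test f_x and f at those candidates.
  x = -4: f_y(-4, y) = 6*y**2 - 14*y + 38; no integer root y with |y| ≤ 4.
  x = -3: f_y(-3, y) = 6*y**2 - 18*y + 32; no integer root y with |y| ≤ 4.
  x = -2: f_y(-2, y) = 6*y**2 - 22*y + 30; no integer root y with |y| ≤ 4.
  x = -1: f_y(-1, y) = 6*y**2 - 26*y + 32; no integer root y with |y| ≤ 4.
  x = 0: f_y(0, y) = 6*y**2 - 30*y + 38; no integer root y with |y| ≤ 4.
  x = 1: f_y(1, y) = 6*y**2 - 34*y + 48; vanishes at y ∈ {3}. (1, 3): f_x = 0, f = 0 — SINGULAR.
  x = 2: f_y(2, y) = 6*y**2 - 38*y + 62; no integer root y with |y| ≤ 4.
  x = 3: f_y(3, y) = 6*y**2 - 42*y + 80; no integer root y with |y| ≤ 4.
  x = 4: f_y(4, y) = 6*y**2 - 46*y + 102; no integer root y with |y| ≤ 4.
Only singular point on the grid: (1, 3).
Classify: substitute x = 1 + u, y = 3 + v and expand: f = -2*u**3 + 2*u**2*v - u**2 - 2*u*v**2 + 2*v**3 + v**2.
No constant or linear terms (consistent with a singular point). Quadratic part: -u**2 + v**2. Cubic part: -2*u**3 + 2*u**2*v - 2*u*v**2 + 2*v**3.
The quadratic part v**2 - u**2 = (v − u)(v + u) splits into two distinct linear factors, so there are two distinct tangent lines y − 3 = ±(x − 1) — this is a node (ordinary double point).
Classification: node.


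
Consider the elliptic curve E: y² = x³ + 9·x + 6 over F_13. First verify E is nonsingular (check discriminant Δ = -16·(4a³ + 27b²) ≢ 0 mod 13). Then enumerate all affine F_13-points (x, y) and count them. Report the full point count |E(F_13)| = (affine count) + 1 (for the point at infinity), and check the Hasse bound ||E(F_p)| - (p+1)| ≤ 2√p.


Affine points = {(1, 4), (1, 9), (6, 4), (6, 9), (7, 3), (7, 10), (9, 6), (9, 7), (10, 2), (10, 11), (12, 3), (12, 10)}; affine count = 12; |E(F_13)| = 13.

Discriminant check: Δ ∝ 4a³ + 27b² = 4·9³ + 27·6² = 4·729 + 27·36 ≡ 1 (mod 13). Nonzero ⇒ E is nonsingular.
For each x ∈ F_13, compute rhs = x³ + 9·x + 6 mod 13, then count y ∈ F_13 with y² ≡ rhs.
  x = 0: rhs = 6, matching y values: none (0 points).
  x = 1: rhs = 3, matching y values: 4, 9 (2 points).
  x = 2: rhs = 6, matching y values: none (0 points).
  x = 3: rhs = 8, matching y values: none (0 points).
  x = 4: rhs = 2, matching y values: none (0 points).
  x = 5: rhs = 7, matching y values: none (0 points).
  x = 6: rhs = 3, matching y values: 4, 9 (2 points).
  x = 7: rhs = 9, matching y values: 3, 10 (2 points).
  x = 8: rhs = 5, matching y values: none (0 points).
  x = 9: rhs = 10, matching y values: 6, 7 (2 points).
  x = 10: rhs = 4, matching y values: 2, 11 (2 points).
  x = 11: rhs = 6, matching y values: none (0 points).
  x = 12: rhs = 9, matching y values: 3, 10 (2 points).
Total affine count: 12.
Full point count |E(F_13)| = 12 + 1 = 13.
Hasse bound: |13 − (13+1)| = |-1| = 1 ≤ 2√13 ≈ 7.2111 ✓.


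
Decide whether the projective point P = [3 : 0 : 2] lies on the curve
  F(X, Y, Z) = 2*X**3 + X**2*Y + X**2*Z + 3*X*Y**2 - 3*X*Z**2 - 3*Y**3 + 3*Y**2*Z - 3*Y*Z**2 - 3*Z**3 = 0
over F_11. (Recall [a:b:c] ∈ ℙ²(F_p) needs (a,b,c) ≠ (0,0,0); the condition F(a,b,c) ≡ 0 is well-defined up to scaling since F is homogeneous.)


F(3,0,2) ≡ 1 (mod 11); P is NOT on the curve.

Evaluate F(3, 0, 2) term-by-term (mod 11).
  2*X**3 ↦ 2·27·1·1 = 54
  X**2*Y ↦ 1·9·0·1 = 0
  X**2*Z ↦ 1·9·1·2 = 18
  3*X*Y**2 ↦ 3·3·0·1 = 0
  -3*X*Z**2 ↦ -3·3·1·4 = -36
  -3*Y**3 ↦ -3·1·0·1 = 0
  3*Y**2*Z ↦ 3·1·0·2 = 0
  -3*Y*Z**2 ↦ -3·1·0·4 = 0
  -3*Z**3 ↦ -3·1·1·8 = -24
Sum: F(3, 0, 2) = (54) + (0) + (18) + (0) + (-36) + (0) + (0) + (0) + (-24) = 12.
Reducing mod 11: 12 ≡ 1 (mod 11).
Since F(a, b, c) ≡ 1 ≠ 0 (mod 11), P does NOT lie on the curve.


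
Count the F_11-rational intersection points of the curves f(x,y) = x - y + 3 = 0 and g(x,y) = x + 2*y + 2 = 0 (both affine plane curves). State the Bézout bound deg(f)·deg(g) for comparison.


Common zeros: {(1, 4)}; count = 1; Bézout bound = 1.

deg(f) = 1, deg(g) = 1, so Bézout bound = 1.
Scan x ∈ F_11. For each x, list the y ∈ F_11 with f(x, y) ≡ 0 and those with g(x, y) ≡ 0 (mod 11); the common zeros in that column are the intersection.
  x = 0: f ≡ 0 at y ∈ {3}; g ≡ 0 at y ∈ {10}; common: ∅.
  x = 1: f ≡ 0 at y ∈ {4}; g ≡ 0 at y ∈ {4}; common: {4}.
  x = 2: f ≡ 0 at y ∈ {5}; g ≡ 0 at y ∈ {9}; common: ∅.
  x = 3: f ≡ 0 at y ∈ {6}; g ≡ 0 at y ∈ {3}; common: ∅.
  x = 4: f ≡ 0 at y ∈ {7}; g ≡ 0 at y ∈ {8}; common: ∅.
  x = 5: f ≡ 0 at y ∈ {8}; g ≡ 0 at y ∈ {2}; common: ∅.
  x = 6: f ≡ 0 at y ∈ {9}; g ≡ 0 at y ∈ {7}; common: ∅.
  x = 7: f ≡ 0 at y ∈ {10}; g ≡ 0 at y ∈ {1}; common: ∅.
  x = 8: f ≡ 0 at y ∈ {0}; g ≡ 0 at y ∈ {6}; common: ∅.
  x = 9: f ≡ 0 at y ∈ {1}; g ≡ 0 at y ∈ {0}; common: ∅.
  x = 10: f ≡ 0 at y ∈ {2}; g ≡ 0 at y ∈ {5}; common: ∅.
Collecting: common zeros = {(1, 4)}, so the count is 1.
Comparison with the Bézout bound: 1 ≤ 1 = deg(f)·deg(g), as expected for curves with no common component (the bound is attained).


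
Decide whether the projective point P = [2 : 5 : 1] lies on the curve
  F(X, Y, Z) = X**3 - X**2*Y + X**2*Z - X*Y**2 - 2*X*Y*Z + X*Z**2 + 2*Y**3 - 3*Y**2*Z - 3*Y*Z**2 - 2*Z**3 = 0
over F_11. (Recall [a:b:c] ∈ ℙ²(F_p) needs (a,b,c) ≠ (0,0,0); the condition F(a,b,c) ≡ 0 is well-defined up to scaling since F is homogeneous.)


F(2,5,1) ≡ 5 (mod 11); P is NOT on the curve.

Evaluate F(2, 5, 1) term-by-term (mod 11).
  X**3 ↦ 1·8·1·1 = 8
  -X**2*Y ↦ -1·4·5·1 = -20
  X**2*Z ↦ 1·4·1·1 = 4
  -X*Y**2 ↦ -1·2·25·1 = -50
  -2*X*Y*Z ↦ -2·2·5·1 = -20
  X*Z**2 ↦ 1·2·1·1 = 2
  2*Y**3 ↦ 2·1·125·1 = 250
  -3*Y**2*Z ↦ -3·1·25·1 = -75
  -3*Y*Z**2 ↦ -3·1·5·1 = -15
  -2*Z**3 ↦ -2·1·1·1 = -2
Sum: F(2, 5, 1) = (8) + (-20) + (4) + (-50) + (-20) + (2) + (250) + (-75) + (-15) + (-2) = 82.
Reducing mod 11: 82 ≡ 5 (mod 11).
Since F(a, b, c) ≡ 5 ≠ 0 (mod 11), P does NOT lie on the curve.


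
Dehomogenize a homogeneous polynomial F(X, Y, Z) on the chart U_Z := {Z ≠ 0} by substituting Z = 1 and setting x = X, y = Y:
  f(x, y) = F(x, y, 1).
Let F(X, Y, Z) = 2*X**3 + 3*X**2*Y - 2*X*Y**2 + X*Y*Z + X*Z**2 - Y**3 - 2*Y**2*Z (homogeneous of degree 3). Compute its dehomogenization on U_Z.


f(x, y) = 2*x**3 + 3*x**2*y - 2*x*y**2 + x*y + x - y**3 - 2*y**2

On U_Z we set Z = 1. Each monomial c·X^i·Y^j·Z^k in F becomes c·x^i·y^j·1^k = c·x^i·y^j.
Substituting Z = 1: F(X, Y, 1) = 2*x**3 + 3*x**2*y - 2*x*y**2 + x*y + x - y**3 - 2*y**2.
Note: deg(f) ≤ deg(F) = 3; strict inequality happens when F is divisible by Z (lost terms).


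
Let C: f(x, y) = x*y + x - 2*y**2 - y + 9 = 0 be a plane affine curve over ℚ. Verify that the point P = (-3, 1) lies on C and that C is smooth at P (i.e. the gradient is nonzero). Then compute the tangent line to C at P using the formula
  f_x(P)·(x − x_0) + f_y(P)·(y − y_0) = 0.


Tangent line at P: 2*x - 8*y + 14 = 0.

Step 1: f(-3, 1) = 0, so P lies on C.
Step 2: partial derivatives
  f_x(x, y) = y + 1, f_y(x, y) = x - 4*y - 1.
  f_x(P) = 2, f_y(P) = -8 (gradient nonzero, so P is smooth).
Step 3: tangent line at P: 2·(x − -3) + -8·(y − 1) = 0.
Expanding: 2*x - 8*y + 14 = 0.


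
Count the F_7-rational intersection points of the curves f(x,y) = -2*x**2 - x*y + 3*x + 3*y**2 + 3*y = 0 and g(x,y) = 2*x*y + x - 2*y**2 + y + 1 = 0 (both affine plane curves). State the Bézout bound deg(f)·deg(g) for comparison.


Common zeros: {(2, 3), (5, 3)}; count = 2; Bézout bound = 4.

deg(f) = 2, deg(g) = 2, so Bézout bound = 4.
Scan x ∈ F_7. For each x, list the y ∈ F_7 with f(x, y) ≡ 0 and those with g(x, y) ≡ 0 (mod 7); the common zeros in that column are the intersection.
  x = 0: f ≡ 0 at y ∈ {0, 6}; g ≡ 0 at y ∈ {1, 3}; common: ∅.
  x = 1: f ≡ 0 at y ∈ ∅; g ≡ 0 at y ∈ {2, 3}; common: ∅.
  x = 2: f ≡ 0 at y ∈ {3, 6}; g ≡ 0 at y ∈ {3}; common: {3}.
  x = 3: f ≡ 0 at y ∈ ∅; g ≡ 0 at y ∈ {3, 4}; common: ∅.
  x = 4: f ≡ 0 at y ∈ ∅; g ≡ 0 at y ∈ {3, 5}; common: ∅.
  x = 5: f ≡ 0 at y ∈ {0, 3}; g ≡ 0 at y ∈ {3, 6}; common: {3}.
  x = 6: f ≡ 0 at y ∈ ∅; g ≡ 0 at y ∈ {0, 3}; common: ∅.
Collecting: common zeros = {(2, 3), (5, 3)}, so the count is 2.
Comparison with the Bézout bound: 2 ≤ 4 = deg(f)·deg(g), as expected for curves with no common component (the affine F_7-count falls short of the bound because intersections may lie at infinity, over extension fields, or carry multiplicity).


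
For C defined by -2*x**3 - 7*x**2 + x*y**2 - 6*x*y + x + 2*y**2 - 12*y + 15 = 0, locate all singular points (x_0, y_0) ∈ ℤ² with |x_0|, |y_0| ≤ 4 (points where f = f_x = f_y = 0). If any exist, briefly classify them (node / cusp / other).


Singular points: {(-1, 3)}; classification: node.

Compute partial derivatives:
  f_x = -6*x**2 - 14*x + y**2 - 6*y + 1.
  f_y = 2*x*y - 6*x + 4*y - 12.
Scan x_0 ∈ {−4, ..., 4}. For each x_0, f_y(x_0, y) is a polynomial in y; find its integer roots y ∈ {−4, ..., 4}, then test f_x and f at those candidates.
  x = -4: f_y(-4, y) = 12 - 4*y; vanishes at y ∈ {3}. (-4, 3): f_x = -48 ≠ 0.
  x = -3: f_y(-3, y) = 6 - 2*y; vanishes at y ∈ {3}. (-3, 3): f_x = -20 ≠ 0.
  x = -2: f_y(-2, y) = 0; vanishes at y ∈ {-4, -3, -2, -1, 0, 1, 2, 3, 4}. (-2, -4): f_x = 45 ≠ 0; (-2, -3): f_x = 32 ≠ 0; (-2, -2): f_x = 21 ≠ 0; (-2, -1): f_x = 12 ≠ 0; (-2, 0): f_x = 5 ≠ 0; (-2, 1): f_x = 0 but f = 1 ≠ 0; (-2, 2): f_x = -3 ≠ 0; (-2, 3): f_x = -4 ≠ 0; (-2, 4): f_x = -3 ≠ 0.
  x = -1: f_y(-1, y) = 2*y - 6; vanishes at y ∈ {3}. (-1, 3): f_x = 0, f = 0 — SINGULAR.
  x = 0: f_y(0, y) = 4*y - 12; vanishes at y ∈ {3}. (0, 3): f_x = -8 ≠ 0.
  x = 1: f_y(1, y) = 6*y - 18; vanishes at y ∈ {3}. (1, 3): f_x = -28 ≠ 0.
  x = 2: f_y(2, y) = 8*y - 24; vanishes at y ∈ {3}. (2, 3): f_x = -60 ≠ 0.
  x = 3: f_y(3, y) = 10*y - 30; vanishes at y ∈ {3}. (3, 3): f_x = -104 ≠ 0.
  x = 4: f_y(4, y) = 12*y - 36; vanishes at y ∈ {3}. (4, 3): f_x = -160 ≠ 0.
Only singular point on the grid: (-1, 3).
Classify: substitute x = -1 + u, y = 3 + v and expand: f = -2*u**3 - u**2 + u*v**2 + v**2.
No constant or linear terms (consistent with a singular point). Quadratic part: -u**2 + v**2. Cubic part: -2*u**3 + u*v**2.
The quadratic part v**2 - u**2 = (v − u)(v + u) splits into two distinct linear factors, so there are two distinct tangent lines y − 3 = ±(x − -1) — this is a node (ordinary double point).
Classification: node.


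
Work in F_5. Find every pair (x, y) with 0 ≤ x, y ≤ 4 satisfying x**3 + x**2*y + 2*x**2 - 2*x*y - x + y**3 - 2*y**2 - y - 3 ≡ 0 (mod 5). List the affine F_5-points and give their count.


Affine F_5-points: {(0, 1), (0, 2), (0, 4), (1, 2), (3, 1), (4, 1)}; count = 6.

For each of the 25 pairs (x, y) ∈ F_5², evaluate f(x, y) mod 5. Record the zeros.
  x = 0: [0↦2, 1↦0, 2↦0, 3↦3, 4↦0]  zeros at y ∈ {1, 2, 4}
  x = 1: [0↦4, 1↦1, 2↦0, 3↦2, 4↦3]  zeros at y ∈ {2}
  x = 2: [0↦1, 1↦4, 2↦4, 3↦2, 4↦4]  zeros at y ∈ ∅
  x = 3: [0↦4, 1↦0, 2↦3, 3↦4, 4↦4]  zeros at y ∈ {1}
  x = 4: [0↦4, 1↦0, 2↦3, 3↦4, 4↦4]  zeros at y ∈ {1}
Collecting zeros: affine points = {(0, 1), (0, 2), (0, 4), (1, 2), (3, 1), (4, 1)}.
Total count |C(F_5)_aff| = 6.


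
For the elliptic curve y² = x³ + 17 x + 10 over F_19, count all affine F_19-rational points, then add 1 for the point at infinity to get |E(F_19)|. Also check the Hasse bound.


Affine points = {(1, 3), (1, 16), (4, 3), (4, 16), (5, 7), (5, 12), (6, 9), (6, 10), (7, 4), (7, 15), (12, 2), (12, 17), (14, 3), (14, 16), (15, 7), (15, 12), (17, 5), (17, 14), (18, 7), (18, 12)}; affine count = 20; |E(F_19)| = 21.

Discriminant check: Δ ∝ 4a³ + 27b² = 4·17³ + 27·10² = 4·4913 + 27·100 ≡ 8 (mod 19). Nonzero ⇒ E is nonsingular.
For each x ∈ F_19, compute rhs = x³ + 17·x + 10 mod 19, then count y ∈ F_19 with y² ≡ rhs.
  x = 0: rhs = 10, matching y values: none (0 points).
  x = 1: rhs = 9, matching y values: 3, 16 (2 points).
  x = 2: rhs = 14, matching y values: none (0 points).
  x = 3: rhs = 12, matching y values: none (0 points).
  x = 4: rhs = 9, matching y values: 3, 16 (2 points).
  x = 5: rhs = 11, matching y values: 7, 12 (2 points).
  x = 6: rhs = 5, matching y values: 9, 10 (2 points).
  x = 7: rhs = 16, matching y values: 4, 15 (2 points).
  x = 8: rhs = 12, matching y values: none (0 points).
  x = 9: rhs = 18, matching y values: none (0 points).
  x = 10: rhs = 2, matching y values: none (0 points).
  x = 11: rhs = 8, matching y values: none (0 points).
  x = 12: rhs = 4, matching y values: 2, 17 (2 points).
  x = 13: rhs = 15, matching y values: none (0 points).
  x = 14: rhs = 9, matching y values: 3, 16 (2 points).
  x = 15: rhs = 11, matching y values: 7, 12 (2 points).
  x = 16: rhs = 8, matching y values: none (0 points).
  x = 17: rhs = 6, matching y values: 5, 14 (2 points).
  x = 18: rhs = 11, matching y values: 7, 12 (2 points).
Total affine count: 20.
Full point count |E(F_19)| = 20 + 1 = 21.
Hasse bound: |21 − (19+1)| = |1| = 1 ≤ 2√19 ≈ 8.7178 ✓.


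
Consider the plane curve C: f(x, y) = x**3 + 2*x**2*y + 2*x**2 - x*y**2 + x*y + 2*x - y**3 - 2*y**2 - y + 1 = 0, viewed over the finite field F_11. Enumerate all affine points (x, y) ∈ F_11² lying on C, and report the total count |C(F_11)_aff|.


Affine F_11-points: {(0, 4), (1, 8), (3, 1), (3, 7), (3, 9), (4, 2), (7, 1), (7, 3), (7, 9), (8, 1), (8, 5), (8, 6), (10, 0), (10, 10)}; count = 14.

For each of the 121 pairs (x, y) ∈ F_11², evaluate f(x, y) mod 11. Record the zeros.
  x = 0: [0↦1, 1↦8, 2↦5, 3↦8, 4↦0, 5↦8, 6↦4, 7↦4, 8↦2, 9↦3, 10↦1]  zeros at y ∈ {4}
  x = 1: [0↦6, 1↦4, 2↦1, 3↦2, 4↦1, 5↦3, 6↦2, 7↦3, 8↦0, 9↦9, 10↦2]  zeros at y ∈ {8}
  x = 2: [0↦10, 1↦3, 2↦4, 3↦7, 4↦6, 5↦6, 6↦1, 7↦7, 8↦7, 9↦6, 10↦9]  zeros at y ∈ ∅
  x = 3: [0↦8, 1↦0, 2↦9, 3↦7, 4↦10, 5↦1, 6↦7, 7↦0, 8↦7, 9↦0, 10↦6]  zeros at y ∈ {1, 7, 9}
  x = 4: [0↦6, 1↦1, 2↦0, 3↦8, 4↦8, 5↦5, 6↦4, 7↦10, 8↦6, 9↦8, 10↦10]  zeros at y ∈ {2}
  x = 5: [0↦10, 1↦1, 2↦5, 3↦5, 4↦6, 5↦2, 6↦9, 7↦10, 8↦10, 9↦3, 10↦5]  zeros at y ∈ ∅
  x = 6: [0↦4, 1↦6, 2↦8, 3↦4, 4↦10, 5↦9, 6↦6, 7↦6, 8↦3, 9↦2, 10↦8]  zeros at y ∈ ∅
  x = 7: [0↦5, 1↦0, 2↦4, 3↦0, 4↦4, 5↦10, 6↦1, 7↦4, 8↦2, 9↦0, 10↦3]  zeros at y ∈ {1, 3, 9}
  x = 8: [0↦8, 1↦0, 2↦10, 3↦10, 4↦5, 5↦0, 6↦0, 7↦10, 8↦2, 9↦3, 10↦7]  zeros at y ∈ {1, 5, 6}
  x = 9: [0↦8, 1↦1, 2↦10, 3↦7, 4↦8, 5↦7, 6↦9, 7↦8, 8↦9, 9↦6, 10↦4]  zeros at y ∈ ∅
  x = 10: [0↦0, 1↦9, 2↦10, 3↦8, 4↦8, 5↦4, 6↦1, 7↦4, 8↦7, 9↦4, 10↦0]  zeros at y ∈ {0, 10}
Collecting zeros: affine points = {(0, 4), (1, 8), (3, 1), (3, 7), (3, 9), (4, 2), (7, 1), (7, 3), (7, 9), (8, 1), (8, 5), (8, 6), (10, 0), (10, 10)}.
Total count |C(F_11)_aff| = 14.


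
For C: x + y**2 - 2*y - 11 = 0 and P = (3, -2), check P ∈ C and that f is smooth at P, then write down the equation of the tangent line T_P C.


Tangent line at P: x - 6*y - 15 = 0.

Step 1: f(3, -2) = 0, so P lies on C.
Step 2: partial derivatives
  f_x(x, y) = 1, f_y(x, y) = 2*y - 2.
  f_x(P) = 1, f_y(P) = -6 (gradient nonzero, so P is smooth).
Step 3: tangent line at P: 1·(x − 3) + -6·(y − -2) = 0.
Expanding: x - 6*y - 15 = 0.


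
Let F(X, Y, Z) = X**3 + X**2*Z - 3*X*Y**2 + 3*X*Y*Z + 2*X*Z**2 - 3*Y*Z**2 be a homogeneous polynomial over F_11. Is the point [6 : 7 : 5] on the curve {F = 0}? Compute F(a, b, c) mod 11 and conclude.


F(6,7,5) ≡ 7 (mod 11); P is NOT on the curve.

Evaluate F(6, 7, 5) term-by-term (mod 11).
  X**3 ↦ 1·216·1·1 = 216
  X**2*Z ↦ 1·36·1·5 = 180
  -3*X*Y**2 ↦ -3·6·49·1 = -882
  3*X*Y*Z ↦ 3·6·7·5 = 630
  2*X*Z**2 ↦ 2·6·1·25 = 300
  -3*Y*Z**2 ↦ -3·1·7·25 = -525
Sum: F(6, 7, 5) = (216) + (180) + (-882) + (630) + (300) + (-525) = -81.
Reducing mod 11: -81 ≡ 7 (mod 11).
Since F(a, b, c) ≡ 7 ≠ 0 (mod 11), P does NOT lie on the curve.


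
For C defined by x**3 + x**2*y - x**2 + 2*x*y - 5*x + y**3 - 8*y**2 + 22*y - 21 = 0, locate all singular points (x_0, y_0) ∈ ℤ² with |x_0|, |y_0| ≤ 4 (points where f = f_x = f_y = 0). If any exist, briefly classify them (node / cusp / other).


Singular points: {(-1, 3)}; classification: node.

Compute partial derivatives:
  f_x = 3*x**2 + 2*x*y - 2*x + 2*y - 5.
  f_y = x**2 + 2*x + 3*y**2 - 16*y + 22.
Scan x_0 ∈ {−4, ..., 4}. For each x_0, f_y(x_0, y) is a polynomial in y; find its integer roots y ∈ {−4, ..., 4}, then test f_x and f at those candidates.
  x = -4: f_y(-4, y) = 3*y**2 - 16*y + 30; no integer root y with |y| ≤ 4.
  x = -3: f_y(-3, y) = 3*y**2 - 16*y + 25; no integer root y with |y| ≤ 4.
  x = -2: f_y(-2, y) = 3*y**2 - 16*y + 22; no integer root y with |y| ≤ 4.
  x = -1: f_y(-1, y) = 3*y**2 - 16*y + 21; vanishes at y ∈ {3}. (-1, 3): f_x = 0, f = 0 — SINGULAR.
  x = 0: f_y(0, y) = 3*y**2 - 16*y + 22; no integer root y with |y| ≤ 4.
  x = 1: f_y(1, y) = 3*y**2 - 16*y + 25; no integer root y with |y| ≤ 4.
  x = 2: f_y(2, y) = 3*y**2 - 16*y + 30; no integer root y with |y| ≤ 4.
  x = 3: f_y(3, y) = 3*y**2 - 16*y + 37; no integer root y with |y| ≤ 4.
  x = 4: f_y(4, y) = 3*y**2 - 16*y + 46; no integer root y with |y| ≤ 4.
Only singular point on the grid: (-1, 3).
Classify: substitute x = -1 + u, y = 3 + v and expand: f = u**3 + u**2*v - u**2 + v**3 + v**2.
No constant or linear terms (consistent with a singular point). Quadratic part: -u**2 + v**2. Cubic part: u**3 + u**2*v + v**3.
The quadratic part v**2 - u**2 = (v − u)(v + u) splits into two distinct linear factors, so there are two distinct tangent lines y − 3 = ±(x − -1) — this is a node (ordinary double point).
Classification: node.


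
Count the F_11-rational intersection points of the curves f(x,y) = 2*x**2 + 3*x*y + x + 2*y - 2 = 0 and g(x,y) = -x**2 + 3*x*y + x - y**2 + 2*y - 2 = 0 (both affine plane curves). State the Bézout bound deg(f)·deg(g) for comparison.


Common zeros: ∅; count = 0; Bézout bound = 4.

deg(f) = 2, deg(g) = 2, so Bézout bound = 4.
Scan x ∈ F_11. For each x, list the y ∈ F_11 with f(x, y) ≡ 0 and those with g(x, y) ≡ 0 (mod 11); the common zeros in that column are the intersection.
  x = 0: f ≡ 0 at y ∈ {1}; g ≡ 0 at y ∈ ∅; common: ∅.
  x = 1: f ≡ 0 at y ∈ {2}; g ≡ 0 at y ∈ ∅; common: ∅.
  x = 2: f ≡ 0 at y ∈ {10}; g ≡ 0 at y ∈ {3, 5}; common: ∅.
  x = 3: f ≡ 0 at y ∈ ∅; g ≡ 0 at y ∈ {5, 6}; common: ∅.
  x = 4: f ≡ 0 at y ∈ {7}; g ≡ 0 at y ∈ ∅; common: ∅.
  x = 5: f ≡ 0 at y ∈ {4}; g ≡ 0 at y ∈ {0, 6}; common: ∅.
  x = 6: f ≡ 0 at y ∈ {5}; g ≡ 0 at y ∈ ∅; common: ∅.
  x = 7: f ≡ 0 at y ∈ {7}; g ≡ 0 at y ∈ {0, 1}; common: ∅.
  x = 8: f ≡ 0 at y ∈ {5}; g ≡ 0 at y ∈ {1, 3}; common: ∅.
  x = 9: f ≡ 0 at y ∈ {1}; g ≡ 0 at y ∈ ∅; common: ∅.
  x = 10: f ≡ 0 at y ∈ {10}; g ≡ 0 at y ∈ ∅; common: ∅.
Collecting: common zeros = ∅, so the count is 0.
Comparison with the Bézout bound: 0 ≤ 4 = deg(f)·deg(g), as expected for curves with no common component (the affine F_11-count falls short of the bound because intersections may lie at infinity, over extension fields, or carry multiplicity).


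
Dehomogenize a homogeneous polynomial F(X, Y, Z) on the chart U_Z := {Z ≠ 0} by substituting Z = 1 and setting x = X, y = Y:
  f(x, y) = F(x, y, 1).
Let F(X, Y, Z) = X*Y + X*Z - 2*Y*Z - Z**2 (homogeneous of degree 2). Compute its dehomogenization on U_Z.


f(x, y) = x*y + x - 2*y - 1

On U_Z we set Z = 1. Each monomial c·X^i·Y^j·Z^k in F becomes c·x^i·y^j·1^k = c·x^i·y^j.
Substituting Z = 1: F(X, Y, 1) = x*y + x - 2*y - 1.
Note: deg(f) ≤ deg(F) = 2; strict inequality happens when F is divisible by Z (lost terms).


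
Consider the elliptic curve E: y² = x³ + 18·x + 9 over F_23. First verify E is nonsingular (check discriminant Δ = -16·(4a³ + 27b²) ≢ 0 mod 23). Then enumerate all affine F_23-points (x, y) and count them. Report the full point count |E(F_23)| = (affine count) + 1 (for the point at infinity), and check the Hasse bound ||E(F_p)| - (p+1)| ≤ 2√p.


Affine points = {(0, 3), (0, 20), (7, 8), (7, 15), (9, 7), (9, 16), (10, 4), (10, 19), (13, 5), (13, 18), (16, 0), (18, 1), (18, 22), (22, 6), (22, 17)}; affine count = 15; |E(F_23)| = 16.

Discriminant check: Δ ∝ 4a³ + 27b² = 4·18³ + 27·9² = 4·5832 + 27·81 ≡ 8 (mod 23). Nonzero ⇒ E is nonsingular.
For each x ∈ F_23, compute rhs = x³ + 18·x + 9 mod 23, then count y ∈ F_23 with y² ≡ rhs.
  x = 0: rhs = 9, matching y values: 3, 20 (2 points).
  x = 1: rhs = 5, matching y values: none (0 points).
  x = 2: rhs = 7, matching y values: none (0 points).
  x = 3: rhs = 21, matching y values: none (0 points).
  x = 4: rhs = 7, matching y values: none (0 points).
  x = 5: rhs = 17, matching y values: none (0 points).
  x = 6: rhs = 11, matching y values: none (0 points).
  x = 7: rhs = 18, matching y values: 8, 15 (2 points).
  x = 8: rhs = 21, matching y values: none (0 points).
  x = 9: rhs = 3, matching y values: 7, 16 (2 points).
  x = 10: rhs = 16, matching y values: 4, 19 (2 points).
  x = 11: rhs = 20, matching y values: none (0 points).
  x = 12: rhs = 21, matching y values: none (0 points).
  x = 13: rhs = 2, matching y values: 5, 18 (2 points).
  x = 14: rhs = 15, matching y values: none (0 points).
  x = 15: rhs = 20, matching y values: none (0 points).
  x = 16: rhs = 0, matching y values: 0 (1 points).
  x = 17: rhs = 7, matching y values: none (0 points).
  x = 18: rhs = 1, matching y values: 1, 22 (2 points).
  x = 19: rhs = 11, matching y values: none (0 points).
  x = 20: rhs = 20, matching y values: none (0 points).
  x = 21: rhs = 11, matching y values: none (0 points).
  x = 22: rhs = 13, matching y values: 6, 17 (2 points).
Total affine count: 15.
Full point count |E(F_23)| = 15 + 1 = 16.
Hasse bound: |16 − (23+1)| = |-8| = 8 ≤ 2√23 ≈ 9.5917 ✓.


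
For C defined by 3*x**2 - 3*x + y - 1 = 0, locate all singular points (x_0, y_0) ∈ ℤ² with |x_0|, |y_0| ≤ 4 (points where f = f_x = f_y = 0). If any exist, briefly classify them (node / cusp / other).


No singular points in the scanned grid; C is smooth there.

Compute partial derivatives:
  f_x = 6*x - 3.
  f_y = 1.
f_y = 1 is a nonzero constant, so f_y never vanishes: no point (x, y) can satisfy f = f_x = f_y = 0. In particular no (x, y) ∈ {−4, ..., 4}² is singular; the curve is smooth.


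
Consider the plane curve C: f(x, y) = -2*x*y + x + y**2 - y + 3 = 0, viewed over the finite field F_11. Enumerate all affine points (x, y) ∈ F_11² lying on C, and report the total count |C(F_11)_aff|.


Affine F_11-points: {(0, 6), (1, 6), (1, 8), (2, 6), (2, 10), (3, 1), (3, 6), (4, 3), (4, 6), (5, 5), (5, 6), (6, 6), (6, 7), (7, 6), (7, 9), (8, 0), (8, 6), (9, 2), (9, 6), (10, 4), (10, 6)}; count = 21.

For each of the 121 pairs (x, y) ∈ F_11², evaluate f(x, y) mod 11. Record the zeros.
  x = 0: [0↦3, 1↦3, 2↦5, 3↦9, 4↦4, 5↦1, 6↦0, 7↦1, 8↦4, 9↦9, 10↦5]  zeros at y ∈ {6}
  x = 1: [0↦4, 1↦2, 2↦2, 3↦4, 4↦8, 5↦3, 6↦0, 7↦10, 8↦0, 9↦3, 10↦8]  zeros at y ∈ {6, 8}
  x = 2: [0↦5, 1↦1, 2↦10, 3↦10, 4↦1, 5↦5, 6↦0, 7↦8, 8↦7, 9↦8, 10↦0]  zeros at y ∈ {6, 10}
  x = 3: [0↦6, 1↦0, 2↦7, 3↦5, 4↦5, 5↦7, 6↦0, 7↦6, 8↦3, 9↦2, 10↦3]  zeros at y ∈ {1, 6}
  x = 4: [0↦7, 1↦10, 2↦4, 3↦0, 4↦9, 5↦9, 6↦0, 7↦4, 8↦10, 9↦7, 10↦6]  zeros at y ∈ {3, 6}
  x = 5: [0↦8, 1↦9, 2↦1, 3↦6, 4↦2, 5↦0, 6↦0, 7↦2, 8↦6, 9↦1, 10↦9]  zeros at y ∈ {5, 6}
  x = 6: [0↦9, 1↦8, 2↦9, 3↦1, 4↦6, 5↦2, 6↦0, 7↦0, 8↦2, 9↦6, 10↦1]  zeros at y ∈ {6, 7}
  x = 7: [0↦10, 1↦7, 2↦6, 3↦7, 4↦10, 5↦4, 6↦0, 7↦9, 8↦9, 9↦0, 10↦4]  zeros at y ∈ {6, 9}
  x = 8: [0↦0, 1↦6, 2↦3, 3↦2, 4↦3, 5↦6, 6↦0, 7↦7, 8↦5, 9↦5, 10↦7]  zeros at y ∈ {0, 6}
  x = 9: [0↦1, 1↦5, 2↦0, 3↦8, 4↦7, 5↦8, 6↦0, 7↦5, 8↦1, 9↦10, 10↦10]  zeros at y ∈ {2, 6}
  x = 10: [0↦2, 1↦4, 2↦8, 3↦3, 4↦0, 5↦10, 6↦0, 7↦3, 8↦8, 9↦4, 10↦2]  zeros at y ∈ {4, 6}
Collecting zeros: affine points = {(0, 6), (1, 6), (1, 8), (2, 6), (2, 10), (3, 1), (3, 6), (4, 3), (4, 6), (5, 5), (5, 6), (6, 6), (6, 7), (7, 6), (7, 9), (8, 0), (8, 6), (9, 2), (9, 6), (10, 4), (10, 6)}.
Total count |C(F_11)_aff| = 21.


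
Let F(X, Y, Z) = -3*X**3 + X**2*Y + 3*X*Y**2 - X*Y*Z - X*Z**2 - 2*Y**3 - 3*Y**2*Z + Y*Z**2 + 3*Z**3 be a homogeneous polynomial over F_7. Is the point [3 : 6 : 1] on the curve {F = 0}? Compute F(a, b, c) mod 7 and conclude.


F(3,6,1) ≡ 4 (mod 7); P is NOT on the curve.

Evaluate F(3, 6, 1) term-by-term (mod 7).
  -3*X**3 ↦ -3·27·1·1 = -81
  X**2*Y ↦ 1·9·6·1 = 54
  3*X*Y**2 ↦ 3·3·36·1 = 324
  -X*Y*Z ↦ -1·3·6·1 = -18
  -X*Z**2 ↦ -1·3·1·1 = -3
  -2*Y**3 ↦ -2·1·216·1 = -432
  -3*Y**2*Z ↦ -3·1·36·1 = -108
  Y*Z**2 ↦ 1·1·6·1 = 6
  3*Z**3 ↦ 3·1·1·1 = 3
Sum: F(3, 6, 1) = (-81) + (54) + (324) + (-18) + (-3) + (-432) + (-108) + (6) + (3) = -255.
Reducing mod 7: -255 ≡ 4 (mod 7).
Since F(a, b, c) ≡ 4 ≠ 0 (mod 7), P does NOT lie on the curve.


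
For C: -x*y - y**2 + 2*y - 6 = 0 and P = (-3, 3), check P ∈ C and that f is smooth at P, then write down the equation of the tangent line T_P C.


Tangent line at P: -3*x - y - 6 = 0.

Step 1: f(-3, 3) = 0, so P lies on C.
Step 2: partial derivatives
  f_x(x, y) = -y, f_y(x, y) = -x - 2*y + 2.
  f_x(P) = -3, f_y(P) = -1 (gradient nonzero, so P is smooth).
Step 3: tangent line at P: -3·(x − -3) + -1·(y − 3) = 0.
Expanding: -3*x - y - 6 = 0.


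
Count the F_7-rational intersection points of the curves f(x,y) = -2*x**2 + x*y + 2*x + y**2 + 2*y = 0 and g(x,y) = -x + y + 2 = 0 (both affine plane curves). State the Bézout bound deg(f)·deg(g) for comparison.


Common zeros: {(0, 5)}; count = 1; Bézout bound = 2.

deg(f) = 2, deg(g) = 1, so Bézout bound = 2.
Scan x ∈ F_7. For each x, list the y ∈ F_7 with f(x, y) ≡ 0 and those with g(x, y) ≡ 0 (mod 7); the common zeros in that column are the intersection.
  x = 0: f ≡ 0 at y ∈ {0, 5}; g ≡ 0 at y ∈ {5}; common: {5}.
  x = 1: f ≡ 0 at y ∈ {0, 4}; g ≡ 0 at y ∈ {6}; common: ∅.
  x = 2: f ≡ 0 at y ∈ {4, 6}; g ≡ 0 at y ∈ {0}; common: ∅.
  x = 3: f ≡ 0 at y ∈ ∅; g ≡ 0 at y ∈ {1}; common: ∅.
  x = 4: f ≡ 0 at y ∈ ∅; g ≡ 0 at y ∈ {2}; common: ∅.
  x = 5: f ≡ 0 at y ∈ ∅; g ≡ 0 at y ∈ {3}; common: ∅.
  x = 6: f ≡ 0 at y ∈ ∅; g ≡ 0 at y ∈ {4}; common: ∅.
Collecting: common zeros = {(0, 5)}, so the count is 1.
Comparison with the Bézout bound: 1 ≤ 2 = deg(f)·deg(g), as expected for curves with no common component (the affine F_7-count falls short of the bound because intersections may lie at infinity, over extension fields, or carry multiplicity).


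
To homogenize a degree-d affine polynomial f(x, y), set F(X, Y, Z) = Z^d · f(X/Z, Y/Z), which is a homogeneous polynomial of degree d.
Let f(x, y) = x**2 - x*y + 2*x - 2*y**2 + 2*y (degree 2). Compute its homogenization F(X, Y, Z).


F(X, Y, Z) = X**2 - X*Y + 2*X*Z - 2*Y**2 + 2*Y*Z

deg(f) = 2.
Substitute x = X/Z, y = Y/Z into f, then multiply by Z^2.
  monomial 1·x^2·y^0 ↦ 1·X^2·Y^0·Z^0.
  monomial -1·x^1·y^1 ↦ -1·X^1·Y^1·Z^0.
  monomial 2·x^1·y^0 ↦ 2·X^1·Y^0·Z^1.
  monomial -2·x^0·y^2 ↦ -2·X^0·Y^2·Z^0.
  monomial 2·x^0·y^1 ↦ 2·X^0·Y^1·Z^1.
Collecting: F(X, Y, Z) = X**2 - X*Y + 2*X*Z - 2*Y**2 + 2*Y*Z.


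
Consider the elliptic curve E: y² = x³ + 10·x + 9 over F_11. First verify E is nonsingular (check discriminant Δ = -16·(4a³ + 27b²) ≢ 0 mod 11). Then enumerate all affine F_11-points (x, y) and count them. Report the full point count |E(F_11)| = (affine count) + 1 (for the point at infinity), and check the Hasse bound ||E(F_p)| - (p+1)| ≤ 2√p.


Affine points = {(0, 3), (0, 8), (1, 3), (1, 8), (2, 2), (2, 9), (3, 0), (4, 5), (4, 6), (7, 2), (7, 9), (9, 5), (9, 6), (10, 3), (10, 8)}; affine count = 15; |E(F_11)| = 16.

Discriminant check: Δ ∝ 4a³ + 27b² = 4·10³ + 27·9² = 4·1000 + 27·81 ≡ 5 (mod 11). Nonzero ⇒ E is nonsingular.
For each x ∈ F_11, compute rhs = x³ + 10·x + 9 mod 11, then count y ∈ F_11 with y² ≡ rhs.
  x = 0: rhs = 9, matching y values: 3, 8 (2 points).
  x = 1: rhs = 9, matching y values: 3, 8 (2 points).
  x = 2: rhs = 4, matching y values: 2, 9 (2 points).
  x = 3: rhs = 0, matching y values: 0 (1 points).
  x = 4: rhs = 3, matching y values: 5, 6 (2 points).
  x = 5: rhs = 8, matching y values: none (0 points).
  x = 6: rhs = 10, matching y values: none (0 points).
  x = 7: rhs = 4, matching y values: 2, 9 (2 points).
  x = 8: rhs = 7, matching y values: none (0 points).
  x = 9: rhs = 3, matching y values: 5, 6 (2 points).
  x = 10: rhs = 9, matching y values: 3, 8 (2 points).
Total affine count: 15.
Full point count |E(F_11)| = 15 + 1 = 16.
Hasse bound: |16 − (11+1)| = |4| = 4 ≤ 2√11 ≈ 6.6332 ✓.


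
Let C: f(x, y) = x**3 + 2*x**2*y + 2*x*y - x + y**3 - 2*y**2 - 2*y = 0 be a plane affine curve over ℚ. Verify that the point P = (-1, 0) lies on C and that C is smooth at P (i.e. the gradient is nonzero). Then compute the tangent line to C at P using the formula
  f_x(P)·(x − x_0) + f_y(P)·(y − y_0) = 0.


Tangent line at P: 2*x - 2*y + 2 = 0.

Step 1: f(-1, 0) = 0, so P lies on C.
Step 2: partial derivatives
  f_x(x, y) = 3*x**2 + 4*x*y + 2*y - 1, f_y(x, y) = 2*x**2 + 2*x + 3*y**2 - 4*y - 2.
  f_x(P) = 2, f_y(P) = -2 (gradient nonzero, so P is smooth).
Step 3: tangent line at P: 2·(x − -1) + -2·(y − 0) = 0.
Expanding: 2*x - 2*y + 2 = 0.
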